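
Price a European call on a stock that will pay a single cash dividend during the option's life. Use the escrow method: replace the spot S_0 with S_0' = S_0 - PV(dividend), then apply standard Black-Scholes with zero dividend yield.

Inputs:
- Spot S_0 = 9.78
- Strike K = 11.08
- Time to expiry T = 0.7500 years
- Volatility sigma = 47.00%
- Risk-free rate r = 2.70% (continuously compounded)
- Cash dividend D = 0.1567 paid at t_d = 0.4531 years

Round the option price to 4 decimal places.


PV(D) = D * exp(-r * t_d) = 0.1567 * 0.98784083 = 0.15479466
S_0' = S_0 - PV(D) = 9.7800 - 0.15479466 = 9.62520534
d1 = (ln(S_0'/K) + (r + sigma^2/2)*T) / (sigma*sqrt(T)) = -0.09254548
d2 = d1 - sigma*sqrt(T) = -0.49957742
exp(-rT) = 0.97995365
N(d1) = 0.46313233; N(d2) = 0.30868633
C = S_0' * N(d1) - K * exp(-rT) * N(d2) = 9.62520534 * 0.46313233 - 11.0800 * 0.97995365 * 0.30868633 = 1.1061

Answer: Price = 1.1061


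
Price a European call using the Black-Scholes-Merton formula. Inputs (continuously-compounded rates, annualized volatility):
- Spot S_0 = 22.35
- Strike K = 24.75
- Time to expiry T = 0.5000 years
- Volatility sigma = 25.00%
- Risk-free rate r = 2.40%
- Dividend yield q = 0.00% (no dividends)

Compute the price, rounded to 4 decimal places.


d1 = (ln(S/K) + (r - q + 0.5*sigma^2) * T) / (sigma * sqrt(T)) = -0.42072383
d2 = d1 - sigma * sqrt(T) = -0.59750052
exp(-rT) = 0.98807171; exp(-qT) = 1.00000000
C = S_0 * exp(-qT) * N(d1) - K * exp(-rT) * N(d2)
N(d1) = 0.33697838; N(d2) = 0.27508663
C = 22.3500 * 1.00000000 * 0.33697838 - 24.7500 * 0.98807171 * 0.27508663 = 0.8043

Answer: Price = 0.8043


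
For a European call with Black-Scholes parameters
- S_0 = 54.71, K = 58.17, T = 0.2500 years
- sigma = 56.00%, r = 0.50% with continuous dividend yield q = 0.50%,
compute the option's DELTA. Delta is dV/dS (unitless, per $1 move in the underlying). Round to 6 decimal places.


d1 = -0.0790116066; d2 = -0.3590116066
phi(d1) = 0.3976989567; exp(-qT) = 0.9987507809; exp(-rT) = 0.9987507809
N(d1) = 0.4685116956
Delta = exp(-qT) * N(d1) = 0.9987507809 * 0.4685116956 = 0.467926

Answer: Delta = 0.467926


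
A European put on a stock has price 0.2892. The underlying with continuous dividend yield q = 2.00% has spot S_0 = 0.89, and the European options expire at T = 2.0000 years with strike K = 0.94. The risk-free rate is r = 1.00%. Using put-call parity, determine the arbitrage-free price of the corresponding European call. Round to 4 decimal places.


Put-call parity: C - P = S_0 * exp(-qT) - K * exp(-rT).
S_0 * exp(-qT) = 0.8900 * 0.96078944 = 0.85510260
K * exp(-rT) = 0.9400 * 0.98019867 = 0.92138675
C = P + S*exp(-qT) - K*exp(-rT)
C = 0.2892 + 0.85510260 - 0.92138675 = 0.2229

Answer: Call price = 0.2229


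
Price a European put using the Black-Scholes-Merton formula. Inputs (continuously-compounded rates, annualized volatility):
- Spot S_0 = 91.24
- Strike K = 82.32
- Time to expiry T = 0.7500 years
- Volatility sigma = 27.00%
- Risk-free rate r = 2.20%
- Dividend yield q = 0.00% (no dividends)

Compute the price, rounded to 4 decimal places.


Answer: Price = 3.8967

Derivation:
d1 = (ln(S/K) + (r - q + 0.5*sigma^2) * T) / (sigma * sqrt(T)) = 0.62745917
d2 = d1 - sigma * sqrt(T) = 0.39363231
exp(-rT) = 0.98363538; exp(-qT) = 1.00000000
P = K * exp(-rT) * N(-d2) - S_0 * exp(-qT) * N(-d1)
N(-d1) = 0.26517915; N(-d2) = 0.34692626
P = 82.3200 * 0.98363538 * 0.34692626 - 91.2400 * 1.00000000 * 0.26517915 = 3.8967


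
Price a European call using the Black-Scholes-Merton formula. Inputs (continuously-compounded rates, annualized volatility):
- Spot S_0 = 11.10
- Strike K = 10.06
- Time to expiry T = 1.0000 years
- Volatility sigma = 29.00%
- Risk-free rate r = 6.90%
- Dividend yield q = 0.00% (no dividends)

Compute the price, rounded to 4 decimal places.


Answer: Price = 2.2260

Derivation:
d1 = (ln(S/K) + (r - q + 0.5*sigma^2) * T) / (sigma * sqrt(T)) = 0.72216532
d2 = d1 - sigma * sqrt(T) = 0.43216532
exp(-rT) = 0.93332668; exp(-qT) = 1.00000000
C = S_0 * exp(-qT) * N(d1) - K * exp(-rT) * N(d2)
N(d1) = 0.76490358; N(d2) = 0.66718937
C = 11.1000 * 1.00000000 * 0.76490358 - 10.0600 * 0.93332668 * 0.66718937 = 2.2260


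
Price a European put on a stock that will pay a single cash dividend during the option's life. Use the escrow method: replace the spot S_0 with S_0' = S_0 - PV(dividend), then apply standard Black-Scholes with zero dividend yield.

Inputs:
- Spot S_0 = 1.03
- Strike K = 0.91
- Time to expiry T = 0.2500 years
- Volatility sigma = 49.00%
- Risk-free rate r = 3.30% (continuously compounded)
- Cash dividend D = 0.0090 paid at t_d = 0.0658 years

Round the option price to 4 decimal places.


PV(D) = D * exp(-r * t_d) = 0.0090 * 0.99783096 = 0.00898048
S_0' = S_0 - PV(D) = 1.0300 - 0.00898048 = 1.02101952
d1 = (ln(S_0'/K) + (r + sigma^2/2)*T) / (sigma*sqrt(T)) = 0.62601975
d2 = d1 - sigma*sqrt(T) = 0.38101975
exp(-rT) = 0.99178394
N(-d1) = 0.26565099; N(-d2) = 0.35159430
P = K * exp(-rT) * N(-d2) - S_0' * N(-d1) = 0.9100 * 0.99178394 * 0.35159430 - 1.02101952 * 0.26565099 = 0.0461

Answer: Price = 0.0461


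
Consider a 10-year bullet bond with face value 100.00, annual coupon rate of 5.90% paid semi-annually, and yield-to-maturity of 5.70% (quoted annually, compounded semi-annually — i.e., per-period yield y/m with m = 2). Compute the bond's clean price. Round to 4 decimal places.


Answer: Price = 101.5086

Derivation:
Coupon per period c = face * coupon_rate / m = 2.950000
Periods per year m = 2; per-period yield y/m = 0.028500
Number of cashflows N = 20
Cashflows (t years, CF_t, discount factor 1/(1+y/m)^(m*t), PV):
  t = 0.5000: CF_t = 2.950000, DF = 0.972290, PV = 2.868255
  t = 1.0000: CF_t = 2.950000, DF = 0.945347, PV = 2.788775
  t = 1.5000: CF_t = 2.950000, DF = 0.919152, PV = 2.711497
  t = 2.0000: CF_t = 2.950000, DF = 0.893682, PV = 2.636361
  t = 2.5000: CF_t = 2.950000, DF = 0.868917, PV = 2.563306
  t = 3.0000: CF_t = 2.950000, DF = 0.844840, PV = 2.492277
  t = 3.5000: CF_t = 2.950000, DF = 0.821429, PV = 2.423215
  t = 4.0000: CF_t = 2.950000, DF = 0.798667, PV = 2.356067
  t = 4.5000: CF_t = 2.950000, DF = 0.776536, PV = 2.290780
  t = 5.0000: CF_t = 2.950000, DF = 0.755018, PV = 2.227302
  t = 5.5000: CF_t = 2.950000, DF = 0.734096, PV = 2.165583
  t = 6.0000: CF_t = 2.950000, DF = 0.713754, PV = 2.105574
  t = 6.5000: CF_t = 2.950000, DF = 0.693976, PV = 2.047228
  t = 7.0000: CF_t = 2.950000, DF = 0.674745, PV = 1.990499
  t = 7.5000: CF_t = 2.950000, DF = 0.656048, PV = 1.935341
  t = 8.0000: CF_t = 2.950000, DF = 0.637869, PV = 1.881713
  t = 8.5000: CF_t = 2.950000, DF = 0.620193, PV = 1.829570
  t = 9.0000: CF_t = 2.950000, DF = 0.603007, PV = 1.778872
  t = 9.5000: CF_t = 2.950000, DF = 0.586298, PV = 1.729579
  t = 10.0000: CF_t = 102.950000, DF = 0.570051, PV = 58.686800
Price P = sum_t PV_t = 101.508591


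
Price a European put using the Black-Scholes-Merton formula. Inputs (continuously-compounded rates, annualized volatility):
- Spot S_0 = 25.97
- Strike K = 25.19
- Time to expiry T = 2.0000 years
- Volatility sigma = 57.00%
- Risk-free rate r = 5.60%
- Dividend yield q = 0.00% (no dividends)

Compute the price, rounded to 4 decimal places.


d1 = (ln(S/K) + (r - q + 0.5*sigma^2) * T) / (sigma * sqrt(T)) = 0.57982128
d2 = d1 - sigma * sqrt(T) = -0.22628045
exp(-rT) = 0.89404426; exp(-qT) = 1.00000000
P = K * exp(-rT) * N(-d2) - S_0 * exp(-qT) * N(-d1)
N(-d1) = 0.28101757; N(-d2) = 0.58950835
P = 25.1900 * 0.89404426 * 0.58950835 - 25.9700 * 1.00000000 * 0.28101757 = 5.9783

Answer: Price = 5.9783


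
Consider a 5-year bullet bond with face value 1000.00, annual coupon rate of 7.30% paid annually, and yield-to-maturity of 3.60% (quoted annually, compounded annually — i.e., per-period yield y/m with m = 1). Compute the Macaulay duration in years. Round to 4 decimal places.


Coupon per period c = face * coupon_rate / m = 73.000000
Periods per year m = 1; per-period yield y/m = 0.036000
Number of cashflows N = 5
Cashflows (t years, CF_t, discount factor 1/(1+y/m)^(m*t), PV):
  t = 1.0000: CF_t = 73.000000, DF = 0.965251, PV = 70.463320
  t = 2.0000: CF_t = 73.000000, DF = 0.931709, PV = 68.014788
  t = 3.0000: CF_t = 73.000000, DF = 0.899333, PV = 65.651340
  t = 4.0000: CF_t = 73.000000, DF = 0.868082, PV = 63.370019
  t = 5.0000: CF_t = 1073.000000, DF = 0.837917, PV = 899.085399
Price P = sum_t PV_t = 1166.584867
Macaulay numerator sum_t t * PV_t:
  t * PV_t at t = 1.0000: 70.463320
  t * PV_t at t = 2.0000: 136.029576
  t * PV_t at t = 3.0000: 196.954020
  t * PV_t at t = 4.0000: 253.480077
  t * PV_t at t = 5.0000: 4495.426996
Macaulay duration D = (sum_t t * PV_t) / P = 5152.353989 / 1166.584867 = 4.416613

Answer: Macaulay duration = 4.4166 years


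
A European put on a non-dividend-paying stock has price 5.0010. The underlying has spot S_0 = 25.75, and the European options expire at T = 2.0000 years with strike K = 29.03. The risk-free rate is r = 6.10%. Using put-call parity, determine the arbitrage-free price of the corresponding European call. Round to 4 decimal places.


Put-call parity: C - P = S_0 * exp(-qT) - K * exp(-rT).
S_0 * exp(-qT) = 25.7500 * 1.00000000 = 25.75000000
K * exp(-rT) = 29.0300 * 0.88514837 = 25.69585714
C = P + S*exp(-qT) - K*exp(-rT)
C = 5.0010 + 25.75000000 - 25.69585714 = 5.0551

Answer: Call price = 5.0551


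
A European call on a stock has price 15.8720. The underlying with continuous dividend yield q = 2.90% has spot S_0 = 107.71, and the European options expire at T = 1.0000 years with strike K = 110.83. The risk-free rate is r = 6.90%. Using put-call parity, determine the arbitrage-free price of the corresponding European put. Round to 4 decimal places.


Answer: Put price = 14.6813

Derivation:
Put-call parity: C - P = S_0 * exp(-qT) - K * exp(-rT).
S_0 * exp(-qT) = 107.7100 * 0.97141646 = 104.63126739
K * exp(-rT) = 110.8300 * 0.93332668 = 103.44059595
P = C - S*exp(-qT) + K*exp(-rT)
P = 15.8720 - 104.63126739 + 103.44059595 = 14.6813


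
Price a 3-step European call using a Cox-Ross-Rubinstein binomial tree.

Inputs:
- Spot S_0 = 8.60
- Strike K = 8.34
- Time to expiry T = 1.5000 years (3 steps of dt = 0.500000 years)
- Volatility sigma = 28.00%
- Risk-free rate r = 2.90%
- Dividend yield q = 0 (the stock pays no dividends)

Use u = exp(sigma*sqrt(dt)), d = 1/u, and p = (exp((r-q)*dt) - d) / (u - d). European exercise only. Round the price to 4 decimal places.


dt = T/N = 0.500000
u = exp(sigma*sqrt(dt)) = 1.218950; d = 1/u = 0.820378
p = (exp((r-q)*dt) - d) / (u - d) = 0.487309
Discount per step: exp(-r*dt) = 0.985605
Stock lattice S(k, i) with i counting down-moves:
  k=0: S(0,0) = 8.6000
  k=1: S(1,0) = 10.4830; S(1,1) = 7.0553
  k=2: S(2,0) = 12.7782; S(2,1) = 8.6000; S(2,2) = 5.7880
  k=3: S(3,0) = 15.5760; S(3,1) = 10.4830; S(3,2) = 7.0553; S(3,3) = 4.7483
Terminal payoffs V(N, i) = max(S_T - K, 0):
  V(3,0) = 7.236010; V(3,1) = 2.142971; V(3,2) = 0.000000; V(3,3) = 0.000000
Backward induction: V(k, i) = exp(-r*dt) * [p * V(k+1, i) + (1-p) * V(k+1, i+1)].
  V(2,0) = exp(-r*dt) * [p*7.236010 + (1-p)*2.142971] = 4.558275
  V(2,1) = exp(-r*dt) * [p*2.142971 + (1-p)*0.000000] = 1.029255
  V(2,2) = exp(-r*dt) * [p*0.000000 + (1-p)*0.000000] = 0.000000
  V(1,0) = exp(-r*dt) * [p*4.558275 + (1-p)*1.029255] = 2.709404
  V(1,1) = exp(-r*dt) * [p*1.029255 + (1-p)*0.000000] = 0.494344
  V(0,0) = exp(-r*dt) * [p*2.709404 + (1-p)*0.494344] = 1.551107

Answer: Price = V(0,0) = 1.5511


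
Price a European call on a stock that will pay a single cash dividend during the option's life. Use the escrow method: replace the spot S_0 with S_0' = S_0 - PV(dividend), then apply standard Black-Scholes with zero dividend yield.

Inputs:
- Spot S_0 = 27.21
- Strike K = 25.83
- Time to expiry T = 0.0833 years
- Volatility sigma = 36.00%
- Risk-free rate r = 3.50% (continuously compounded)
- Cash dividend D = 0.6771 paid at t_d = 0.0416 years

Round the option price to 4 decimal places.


Answer: Price = 1.5170

Derivation:
PV(D) = D * exp(-r * t_d) = 0.6771 * 0.99854506 = 0.67611486
S_0' = S_0 - PV(D) = 27.2100 - 0.67611486 = 26.53388514
d1 = (ln(S_0'/K) + (r + sigma^2/2)*T) / (sigma*sqrt(T)) = 0.33877351
d2 = d1 - sigma*sqrt(T) = 0.23487125
exp(-rT) = 0.99708875
N(d1) = 0.63260982; N(d2) = 0.59284567
C = S_0' * N(d1) - K * exp(-rT) * N(d2) = 26.53388514 * 0.63260982 - 25.8300 * 0.99708875 * 0.59284567 = 1.5170


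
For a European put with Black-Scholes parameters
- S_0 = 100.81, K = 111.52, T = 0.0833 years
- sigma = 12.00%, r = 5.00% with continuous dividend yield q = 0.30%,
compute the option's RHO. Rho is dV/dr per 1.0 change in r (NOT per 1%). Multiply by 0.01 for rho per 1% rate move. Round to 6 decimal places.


d1 = -2.7848728692; d2 = -2.8195069565
phi(d1) = 0.0082569750; exp(-qT) = 0.9997501312; exp(-rT) = 0.9958436616
N(-d2) = 0.9975951256
Rho = -K*T*exp(-rT)*N(-d2) = -111.5200 * 0.0833 * 0.9958436616 * 0.9975951256 = -9.228758

Answer: Rho = -9.228758


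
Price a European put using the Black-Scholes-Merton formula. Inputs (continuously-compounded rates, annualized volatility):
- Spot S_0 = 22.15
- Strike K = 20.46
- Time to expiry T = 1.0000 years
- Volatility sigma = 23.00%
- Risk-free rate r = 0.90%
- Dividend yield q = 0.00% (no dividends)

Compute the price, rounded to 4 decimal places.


d1 = (ln(S/K) + (r - q + 0.5*sigma^2) * T) / (sigma * sqrt(T)) = 0.49919885
d2 = d1 - sigma * sqrt(T) = 0.26919885
exp(-rT) = 0.99104038; exp(-qT) = 1.00000000
P = K * exp(-rT) * N(-d2) - S_0 * exp(-qT) * N(-d1)
N(-d1) = 0.30881965; N(-d2) = 0.39388833
P = 20.4600 * 0.99104038 * 0.39388833 - 22.1500 * 1.00000000 * 0.30881965 = 1.1464

Answer: Price = 1.1464


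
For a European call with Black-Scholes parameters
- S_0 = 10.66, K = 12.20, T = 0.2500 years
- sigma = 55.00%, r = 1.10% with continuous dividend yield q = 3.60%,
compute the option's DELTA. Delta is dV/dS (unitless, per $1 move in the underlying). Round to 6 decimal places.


Answer: Delta = 0.350325

Derivation:
d1 = -0.3759092109; d2 = -0.6509092109
phi(d1) = 0.3717281763; exp(-qT) = 0.9910403788; exp(-rT) = 0.9972537778
N(d1) = 0.3534921963
Delta = exp(-qT) * N(d1) = 0.9910403788 * 0.3534921963 = 0.350325


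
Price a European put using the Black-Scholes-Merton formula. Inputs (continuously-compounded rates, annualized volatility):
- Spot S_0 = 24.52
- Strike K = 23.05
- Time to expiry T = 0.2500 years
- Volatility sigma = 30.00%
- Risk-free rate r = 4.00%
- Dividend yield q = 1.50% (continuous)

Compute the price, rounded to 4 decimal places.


d1 = (ln(S/K) + (r - q + 0.5*sigma^2) * T) / (sigma * sqrt(T)) = 0.52882228
d2 = d1 - sigma * sqrt(T) = 0.37882228
exp(-rT) = 0.99004983; exp(-qT) = 0.99625702
P = K * exp(-rT) * N(-d2) - S_0 * exp(-qT) * N(-d1)
N(-d1) = 0.29846437; N(-d2) = 0.35240992
P = 23.0500 * 0.99004983 * 0.35240992 - 24.5200 * 0.99625702 * 0.29846437 = 0.7513

Answer: Price = 0.7513


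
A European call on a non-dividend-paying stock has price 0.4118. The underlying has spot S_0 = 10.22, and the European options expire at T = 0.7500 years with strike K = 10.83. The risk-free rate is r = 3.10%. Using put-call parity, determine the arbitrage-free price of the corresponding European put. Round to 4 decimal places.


Put-call parity: C - P = S_0 * exp(-qT) - K * exp(-rT).
S_0 * exp(-qT) = 10.2200 * 1.00000000 = 10.22000000
K * exp(-rT) = 10.8300 * 0.97701820 = 10.58110709
P = C - S*exp(-qT) + K*exp(-rT)
P = 0.4118 - 10.22000000 + 10.58110709 = 0.7729

Answer: Put price = 0.7729


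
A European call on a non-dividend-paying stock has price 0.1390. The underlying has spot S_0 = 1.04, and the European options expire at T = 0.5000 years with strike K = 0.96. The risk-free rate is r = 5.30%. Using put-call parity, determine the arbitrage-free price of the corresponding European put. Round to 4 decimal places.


Answer: Put price = 0.0339

Derivation:
Put-call parity: C - P = S_0 * exp(-qT) - K * exp(-rT).
S_0 * exp(-qT) = 1.0400 * 1.00000000 = 1.04000000
K * exp(-rT) = 0.9600 * 0.97384804 = 0.93489412
P = C - S*exp(-qT) + K*exp(-rT)
P = 0.1390 - 1.04000000 + 0.93489412 = 0.0339


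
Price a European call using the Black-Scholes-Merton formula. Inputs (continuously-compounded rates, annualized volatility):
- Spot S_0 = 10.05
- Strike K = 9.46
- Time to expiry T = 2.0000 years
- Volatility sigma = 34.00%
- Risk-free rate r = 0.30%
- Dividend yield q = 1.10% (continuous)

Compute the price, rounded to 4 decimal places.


d1 = (ln(S/K) + (r - q + 0.5*sigma^2) * T) / (sigma * sqrt(T)) = 0.33296463
d2 = d1 - sigma * sqrt(T) = -0.14786798
exp(-rT) = 0.99401796; exp(-qT) = 0.97824024
C = S_0 * exp(-qT) * N(d1) - K * exp(-rT) * N(d2)
N(d1) = 0.63041951; N(d2) = 0.44122348
C = 10.0500 * 0.97824024 * 0.63041951 - 9.4600 * 0.99401796 * 0.44122348 = 2.0488

Answer: Price = 2.0488


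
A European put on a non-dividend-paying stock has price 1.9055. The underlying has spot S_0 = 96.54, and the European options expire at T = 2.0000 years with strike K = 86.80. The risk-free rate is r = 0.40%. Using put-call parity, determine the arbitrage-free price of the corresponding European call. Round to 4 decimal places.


Answer: Call price = 12.3371

Derivation:
Put-call parity: C - P = S_0 * exp(-qT) - K * exp(-rT).
S_0 * exp(-qT) = 96.5400 * 1.00000000 = 96.54000000
K * exp(-rT) = 86.8000 * 0.99203191 = 86.10837021
C = P + S*exp(-qT) - K*exp(-rT)
C = 1.9055 + 96.54000000 - 86.10837021 = 12.3371


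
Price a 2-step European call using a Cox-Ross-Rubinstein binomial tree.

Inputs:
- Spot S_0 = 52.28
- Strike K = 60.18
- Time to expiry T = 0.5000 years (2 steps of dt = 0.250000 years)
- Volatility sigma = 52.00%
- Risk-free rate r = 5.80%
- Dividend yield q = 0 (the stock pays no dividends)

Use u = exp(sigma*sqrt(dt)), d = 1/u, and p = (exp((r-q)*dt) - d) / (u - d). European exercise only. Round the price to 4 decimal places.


dt = T/N = 0.250000
u = exp(sigma*sqrt(dt)) = 1.296930; d = 1/u = 0.771052
p = (exp((r-q)*dt) - d) / (u - d) = 0.463137
Discount per step: exp(-r*dt) = 0.985605
Stock lattice S(k, i) with i counting down-moves:
  k=0: S(0,0) = 52.2800
  k=1: S(1,0) = 67.8035; S(1,1) = 40.3106
  k=2: S(2,0) = 87.9364; S(2,1) = 52.2800; S(2,2) = 31.0815
Terminal payoffs V(N, i) = max(S_T - K, 0):
  V(2,0) = 27.756406; V(2,1) = 0.000000; V(2,2) = 0.000000
Backward induction: V(k, i) = exp(-r*dt) * [p * V(k+1, i) + (1-p) * V(k+1, i+1)].
  V(1,0) = exp(-r*dt) * [p*27.756406 + (1-p)*0.000000] = 12.669979
  V(1,1) = exp(-r*dt) * [p*0.000000 + (1-p)*0.000000] = 0.000000
  V(0,0) = exp(-r*dt) * [p*12.669979 + (1-p)*0.000000] = 5.783471

Answer: Price = V(0,0) = 5.7835


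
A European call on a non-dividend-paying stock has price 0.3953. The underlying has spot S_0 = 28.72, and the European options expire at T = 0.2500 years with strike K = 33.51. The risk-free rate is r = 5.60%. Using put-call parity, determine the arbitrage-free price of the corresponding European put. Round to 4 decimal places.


Answer: Put price = 4.7194

Derivation:
Put-call parity: C - P = S_0 * exp(-qT) - K * exp(-rT).
S_0 * exp(-qT) = 28.7200 * 1.00000000 = 28.72000000
K * exp(-rT) = 33.5100 * 0.98609754 = 33.04412871
P = C - S*exp(-qT) + K*exp(-rT)
P = 0.3953 - 28.72000000 + 33.04412871 = 4.7194


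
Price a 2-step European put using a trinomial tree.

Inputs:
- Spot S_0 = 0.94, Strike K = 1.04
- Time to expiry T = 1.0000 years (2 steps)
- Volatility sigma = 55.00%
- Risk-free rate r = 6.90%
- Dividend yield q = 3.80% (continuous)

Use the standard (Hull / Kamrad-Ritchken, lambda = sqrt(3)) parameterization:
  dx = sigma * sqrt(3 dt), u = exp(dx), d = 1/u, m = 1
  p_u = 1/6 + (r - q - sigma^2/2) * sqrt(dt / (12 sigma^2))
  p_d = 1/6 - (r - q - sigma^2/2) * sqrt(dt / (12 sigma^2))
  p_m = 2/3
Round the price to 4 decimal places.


dt = T/N = 0.500000; dx = sigma*sqrt(3*dt) = 0.673610
u = exp(dx) = 1.961304; d = 1/u = 0.509865
p_u = 0.122038, p_m = 0.666667, p_d = 0.211296
Discount per step: exp(-r*dt) = 0.966088
Stock lattice S(k, j) with j the centered position index:
  k=0: S(0,+0) = 0.9400
  k=1: S(1,-1) = 0.4793; S(1,+0) = 0.9400; S(1,+1) = 1.8436
  k=2: S(2,-2) = 0.2444; S(2,-1) = 0.4793; S(2,+0) = 0.9400; S(2,+1) = 1.8436; S(2,+2) = 3.6159
Terminal payoffs V(N, j) = max(K - S_T, 0):
  V(2,-2) = 0.795636; V(2,-1) = 0.560727; V(2,+0) = 0.100000; V(2,+1) = 0.000000; V(2,+2) = 0.000000
Backward induction: V(k, j) = exp(-r*dt) * [p_u * V(k+1, j+1) + p_m * V(k+1, j) + p_d * V(k+1, j-1)]
  V(1,-1) = exp(-r*dt) * [p_u*0.100000 + p_m*0.560727 + p_d*0.795636] = 0.535344
  V(1,+0) = exp(-r*dt) * [p_u*0.000000 + p_m*0.100000 + p_d*0.560727] = 0.178867
  V(1,+1) = exp(-r*dt) * [p_u*0.000000 + p_m*0.000000 + p_d*0.100000] = 0.020413
  V(0,+0) = exp(-r*dt) * [p_u*0.020413 + p_m*0.178867 + p_d*0.535344] = 0.226888

Answer: Price = V(0,0) = 0.2269


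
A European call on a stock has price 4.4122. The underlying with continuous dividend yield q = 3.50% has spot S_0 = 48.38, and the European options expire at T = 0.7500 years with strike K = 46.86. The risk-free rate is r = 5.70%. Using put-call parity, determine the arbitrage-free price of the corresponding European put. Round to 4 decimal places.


Put-call parity: C - P = S_0 * exp(-qT) - K * exp(-rT).
S_0 * exp(-qT) = 48.3800 * 0.97409154 = 47.12654853
K * exp(-rT) = 46.8600 * 0.95815090 = 44.89895107
P = C - S*exp(-qT) + K*exp(-rT)
P = 4.4122 - 47.12654853 + 44.89895107 = 2.1846

Answer: Put price = 2.1846


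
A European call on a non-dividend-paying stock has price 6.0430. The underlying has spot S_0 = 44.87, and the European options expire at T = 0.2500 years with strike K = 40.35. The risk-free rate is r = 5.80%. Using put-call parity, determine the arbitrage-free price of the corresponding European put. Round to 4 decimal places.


Answer: Put price = 0.9421

Derivation:
Put-call parity: C - P = S_0 * exp(-qT) - K * exp(-rT).
S_0 * exp(-qT) = 44.8700 * 1.00000000 = 44.87000000
K * exp(-rT) = 40.3500 * 0.98560462 = 39.76914637
P = C - S*exp(-qT) + K*exp(-rT)
P = 6.0430 - 44.87000000 + 39.76914637 = 0.9421


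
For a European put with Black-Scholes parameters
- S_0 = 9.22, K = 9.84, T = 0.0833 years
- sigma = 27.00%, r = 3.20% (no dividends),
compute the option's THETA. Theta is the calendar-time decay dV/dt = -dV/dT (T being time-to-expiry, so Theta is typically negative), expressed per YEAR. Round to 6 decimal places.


d1 = -0.7619826234; d2 = -0.8399093197
phi(d1) = 0.2984218193; exp(-qT) = 1.0000000000; exp(-rT) = 0.9973379496
Theta = -S*exp(-qT)*phi(d1)*sigma/(2*sqrt(T)) + r*K*exp(-rT)*N(-d2) - q*S*exp(-qT)*N(-d1)
N(-d1) = 0.7769648124; N(-d2) = 0.7995203841; sqrt(T) = 0.2886173938
Term 1 = -9.2200 * 1.0000000000 * 0.2984218193 * 0.2700 / (2 * 0.2886173938) = -1.2869828585
Term 2 = 0.0320 * 9.8400 * 0.9973379496 * 0.7995203841 = 0.2510827994
Term 3 = 0 (no dividend yield, q = 0)
Theta = -1.2869828585 + (0.2510827994) + (0.0000000000) = -1.035900

Answer: Theta = -1.035900


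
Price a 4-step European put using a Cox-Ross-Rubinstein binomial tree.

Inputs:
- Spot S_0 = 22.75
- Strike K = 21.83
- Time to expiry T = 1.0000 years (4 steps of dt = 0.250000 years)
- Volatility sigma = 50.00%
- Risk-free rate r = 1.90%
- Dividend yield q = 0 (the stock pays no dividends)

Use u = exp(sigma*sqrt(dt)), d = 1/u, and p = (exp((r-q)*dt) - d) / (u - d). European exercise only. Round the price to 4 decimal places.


Answer: Price = V(0,0) = 3.6138

Derivation:
dt = T/N = 0.250000
u = exp(sigma*sqrt(dt)) = 1.284025; d = 1/u = 0.778801
p = (exp((r-q)*dt) - d) / (u - d) = 0.447248
Discount per step: exp(-r*dt) = 0.995261
Stock lattice S(k, i) with i counting down-moves:
  k=0: S(0,0) = 22.7500
  k=1: S(1,0) = 29.2116; S(1,1) = 17.7177
  k=2: S(2,0) = 37.5084; S(2,1) = 22.7500; S(2,2) = 13.7986
  k=3: S(3,0) = 48.1618; S(3,1) = 29.2116; S(3,2) = 17.7177; S(3,3) = 10.7463
  k=4: S(4,0) = 61.8409; S(4,1) = 37.5084; S(4,2) = 22.7500; S(4,3) = 13.7986; S(4,4) = 8.3693
Terminal payoffs V(N, i) = max(K - S_T, 0):
  V(4,0) = 0.000000; V(4,1) = 0.000000; V(4,2) = 0.000000; V(4,3) = 8.031427; V(4,4) = 13.460743
Backward induction: V(k, i) = exp(-r*dt) * [p * V(k+1, i) + (1-p) * V(k+1, i+1)].
  V(3,0) = exp(-r*dt) * [p*0.000000 + (1-p)*0.000000] = 0.000000
  V(3,1) = exp(-r*dt) * [p*0.000000 + (1-p)*0.000000] = 0.000000
  V(3,2) = exp(-r*dt) * [p*0.000000 + (1-p)*8.031427] = 4.418354
  V(3,3) = exp(-r*dt) * [p*8.031427 + (1-p)*13.460743] = 10.980214
  V(2,0) = exp(-r*dt) * [p*0.000000 + (1-p)*0.000000] = 0.000000
  V(2,1) = exp(-r*dt) * [p*0.000000 + (1-p)*4.418354] = 2.430682
  V(2,2) = exp(-r*dt) * [p*4.418354 + (1-p)*10.980214] = 8.007312
  V(1,0) = exp(-r*dt) * [p*0.000000 + (1-p)*2.430682] = 1.337199
  V(1,1) = exp(-r*dt) * [p*2.430682 + (1-p)*8.007312] = 5.487052
  V(0,0) = exp(-r*dt) * [p*1.337199 + (1-p)*5.487052] = 3.613834


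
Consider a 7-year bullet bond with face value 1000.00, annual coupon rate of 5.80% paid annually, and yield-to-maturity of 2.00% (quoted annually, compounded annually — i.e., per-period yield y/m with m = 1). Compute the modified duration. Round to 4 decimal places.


Answer: Modified duration = 5.9532

Derivation:
Coupon per period c = face * coupon_rate / m = 58.000000
Periods per year m = 1; per-period yield y/m = 0.020000
Number of cashflows N = 7
Cashflows (t years, CF_t, discount factor 1/(1+y/m)^(m*t), PV):
  t = 1.0000: CF_t = 58.000000, DF = 0.980392, PV = 56.862745
  t = 2.0000: CF_t = 58.000000, DF = 0.961169, PV = 55.747789
  t = 3.0000: CF_t = 58.000000, DF = 0.942322, PV = 54.654695
  t = 4.0000: CF_t = 58.000000, DF = 0.923845, PV = 53.583035
  t = 5.0000: CF_t = 58.000000, DF = 0.905731, PV = 52.532387
  t = 6.0000: CF_t = 58.000000, DF = 0.887971, PV = 51.502340
  t = 7.0000: CF_t = 1058.000000, DF = 0.870560, PV = 921.052669
Price P = sum_t PV_t = 1245.935661
First compute Macaulay numerator sum_t t * PV_t:
  t * PV_t at t = 1.0000: 56.862745
  t * PV_t at t = 2.0000: 111.495579
  t * PV_t at t = 3.0000: 163.964086
  t * PV_t at t = 4.0000: 214.332139
  t * PV_t at t = 5.0000: 262.661935
  t * PV_t at t = 6.0000: 309.014041
  t * PV_t at t = 7.0000: 6447.368683
Macaulay duration D = 7565.699207 / 1245.935661 = 6.072303
Modified duration = D / (1 + y/m) = 6.072303 / (1 + 0.020000) = 5.953239


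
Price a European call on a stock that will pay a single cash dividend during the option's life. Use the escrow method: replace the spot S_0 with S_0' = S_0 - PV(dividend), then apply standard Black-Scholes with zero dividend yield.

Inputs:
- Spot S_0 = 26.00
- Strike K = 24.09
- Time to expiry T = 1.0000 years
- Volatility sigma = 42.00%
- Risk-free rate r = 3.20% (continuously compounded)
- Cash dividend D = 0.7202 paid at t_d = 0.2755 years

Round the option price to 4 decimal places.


PV(D) = D * exp(-r * t_d) = 0.7202 * 0.99122275 = 0.71387862
S_0' = S_0 - PV(D) = 26.0000 - 0.71387862 = 25.28612138
d1 = (ln(S_0'/K) + (r + sigma^2/2)*T) / (sigma*sqrt(T)) = 0.40156873
d2 = d1 - sigma*sqrt(T) = -0.01843127
exp(-rT) = 0.96850658
N(d1) = 0.65599928; N(d2) = 0.49264740
C = S_0' * N(d1) - K * exp(-rT) * N(d2) = 25.28612138 * 0.65599928 - 24.0900 * 0.96850658 * 0.49264740 = 5.0936

Answer: Price = 5.0936


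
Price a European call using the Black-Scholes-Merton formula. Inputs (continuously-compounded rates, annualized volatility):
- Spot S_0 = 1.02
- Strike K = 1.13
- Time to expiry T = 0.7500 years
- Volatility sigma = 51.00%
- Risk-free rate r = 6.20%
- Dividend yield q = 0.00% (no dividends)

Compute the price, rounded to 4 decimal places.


Answer: Price = 0.1555

Derivation:
d1 = (ln(S/K) + (r - q + 0.5*sigma^2) * T) / (sigma * sqrt(T)) = 0.09423827
d2 = d1 - sigma * sqrt(T) = -0.34743469
exp(-rT) = 0.95456456; exp(-qT) = 1.00000000
C = S_0 * exp(-qT) * N(d1) - K * exp(-rT) * N(d2)
N(d1) = 0.53754006; N(d2) = 0.36413239
C = 1.0200 * 1.00000000 * 0.53754006 - 1.1300 * 0.95456456 * 0.36413239 = 0.1555


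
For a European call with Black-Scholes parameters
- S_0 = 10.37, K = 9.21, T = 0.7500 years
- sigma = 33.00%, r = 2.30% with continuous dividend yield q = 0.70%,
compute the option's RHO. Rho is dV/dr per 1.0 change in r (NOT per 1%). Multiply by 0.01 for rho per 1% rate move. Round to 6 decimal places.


d1 = 0.5999707547; d2 = 0.3141823714
phi(d1) = 0.3332304500; exp(-qT) = 0.9947637572; exp(-rT) = 0.9828979294
N(d2) = 0.6233087346
Rho = K*T*exp(-rT)*N(d2) = 9.2100 * 0.7500 * 0.9828979294 * 0.6233087346 = 4.231872

Answer: Rho = 4.231872


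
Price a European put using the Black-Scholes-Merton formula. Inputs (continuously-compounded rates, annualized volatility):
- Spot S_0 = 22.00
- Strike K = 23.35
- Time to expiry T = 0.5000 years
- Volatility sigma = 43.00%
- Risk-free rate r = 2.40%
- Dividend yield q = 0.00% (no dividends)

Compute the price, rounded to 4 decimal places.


Answer: Price = 3.2918

Derivation:
d1 = (ln(S/K) + (r - q + 0.5*sigma^2) * T) / (sigma * sqrt(T)) = -0.00437265
d2 = d1 - sigma * sqrt(T) = -0.30842857
exp(-rT) = 0.98807171; exp(-qT) = 1.00000000
P = K * exp(-rT) * N(-d2) - S_0 * exp(-qT) * N(-d1)
N(-d1) = 0.50174443; N(-d2) = 0.62112188
P = 23.3500 * 0.98807171 * 0.62112188 - 22.0000 * 1.00000000 * 0.50174443 = 3.2918


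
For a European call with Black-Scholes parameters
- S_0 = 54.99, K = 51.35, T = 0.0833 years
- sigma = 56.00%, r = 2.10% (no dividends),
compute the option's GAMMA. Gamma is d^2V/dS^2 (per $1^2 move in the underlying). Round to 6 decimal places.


Answer: Gamma = 0.039304

Derivation:
d1 = 0.5153705955; d2 = 0.3537448550
phi(d1) = 0.3493287027; exp(-qT) = 1.0000000000; exp(-rT) = 0.9982522291
Gamma = exp(-qT) * phi(d1) / (S * sigma * sqrt(T)) = 1.0000000000 * 0.3493287027 / (54.9900 * 0.5600 * 0.2886173938) = 0.039304


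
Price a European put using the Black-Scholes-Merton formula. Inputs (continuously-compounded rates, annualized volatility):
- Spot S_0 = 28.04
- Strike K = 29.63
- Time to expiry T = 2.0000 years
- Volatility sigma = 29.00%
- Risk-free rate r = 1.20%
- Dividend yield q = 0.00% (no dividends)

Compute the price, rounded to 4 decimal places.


d1 = (ln(S/K) + (r - q + 0.5*sigma^2) * T) / (sigma * sqrt(T)) = 0.12909502
d2 = d1 - sigma * sqrt(T) = -0.28102691
exp(-rT) = 0.97628571; exp(-qT) = 1.00000000
P = K * exp(-rT) * N(-d2) - S_0 * exp(-qT) * N(-d1)
N(-d1) = 0.44864123; N(-d2) = 0.61065512
P = 29.6300 * 0.97628571 * 0.61065512 - 28.0400 * 1.00000000 * 0.44864123 = 5.0847

Answer: Price = 5.0847


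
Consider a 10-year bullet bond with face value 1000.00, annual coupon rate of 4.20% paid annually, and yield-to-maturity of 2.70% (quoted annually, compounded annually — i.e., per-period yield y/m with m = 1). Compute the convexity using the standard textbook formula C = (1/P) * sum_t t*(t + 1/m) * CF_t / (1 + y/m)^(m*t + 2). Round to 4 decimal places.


Answer: Convexity = 83.3457

Derivation:
Coupon per period c = face * coupon_rate / m = 42.000000
Periods per year m = 1; per-period yield y/m = 0.027000
Number of cashflows N = 10
Cashflows (t years, CF_t, discount factor 1/(1+y/m)^(m*t), PV):
  t = 1.0000: CF_t = 42.000000, DF = 0.973710, PV = 40.895813
  t = 2.0000: CF_t = 42.000000, DF = 0.948111, PV = 39.820655
  t = 3.0000: CF_t = 42.000000, DF = 0.923185, PV = 38.773764
  t = 4.0000: CF_t = 42.000000, DF = 0.898914, PV = 37.754395
  t = 5.0000: CF_t = 42.000000, DF = 0.875282, PV = 36.761826
  t = 6.0000: CF_t = 42.000000, DF = 0.852270, PV = 35.795351
  t = 7.0000: CF_t = 42.000000, DF = 0.829864, PV = 34.854286
  t = 8.0000: CF_t = 42.000000, DF = 0.808047, PV = 33.937961
  t = 9.0000: CF_t = 42.000000, DF = 0.786803, PV = 33.045726
  t = 10.0000: CF_t = 1042.000000, DF = 0.766118, PV = 798.294768
Price P = sum_t PV_t = 1129.934545
Convexity numerator sum_t t*(t + 1/m) * CF_t / (1+y/m)^(m*t + 2):
  t = 1.0000: term = 77.547527
  t = 2.0000: term = 226.526370
  t = 3.0000: term = 441.141909
  t = 4.0000: term = 715.907026
  t = 5.0000: term = 1045.628567
  t = 6.0000: term = 1425.394347
  t = 7.0000: term = 1850.560658
  t = 8.0000: term = 2316.740287
  t = 9.0000: term = 2819.791001
  t = 10.0000: term = 83255.911701
Convexity = (1/P) * sum = 94175.149394 / 1129.934545 = 83.345668


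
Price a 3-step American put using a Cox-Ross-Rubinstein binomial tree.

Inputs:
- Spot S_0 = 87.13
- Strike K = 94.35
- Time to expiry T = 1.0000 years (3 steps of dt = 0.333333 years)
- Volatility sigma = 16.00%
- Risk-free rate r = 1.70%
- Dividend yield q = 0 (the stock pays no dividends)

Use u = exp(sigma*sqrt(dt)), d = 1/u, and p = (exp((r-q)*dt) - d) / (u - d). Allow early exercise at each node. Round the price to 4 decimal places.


Answer: Price = V(0,0) = 9.1024

Derivation:
dt = T/N = 0.333333
u = exp(sigma*sqrt(dt)) = 1.096777; d = 1/u = 0.911762
p = (exp((r-q)*dt) - d) / (u - d) = 0.507637
Discount per step: exp(-r*dt) = 0.994349
Stock lattice S(k, i) with i counting down-moves:
  k=0: S(0,0) = 87.1300
  k=1: S(1,0) = 95.5622; S(1,1) = 79.4418
  k=2: S(2,0) = 104.8104; S(2,1) = 87.1300; S(2,2) = 72.4321
  k=3: S(3,0) = 114.9537; S(3,1) = 95.5622; S(3,2) = 79.4418; S(3,3) = 66.0408
Terminal payoffs V(N, i) = max(K - S_T, 0):
  V(3,0) = 0.000000; V(3,1) = 0.000000; V(3,2) = 14.908157; V(3,3) = 28.309174
Backward induction: V(k, i) = exp(-r*dt) * [p * V(k+1, i) + (1-p) * V(k+1, i+1)]; then take max(V_cont, immediate exercise) for American.
  V(2,0) = exp(-r*dt) * [p*0.000000 + (1-p)*0.000000] = 0.000000; exercise = 0.000000; V(2,0) = max -> 0.000000
  V(2,1) = exp(-r*dt) * [p*0.000000 + (1-p)*14.908157] = 7.298741; exercise = 7.220000; V(2,1) = max -> 7.298741
  V(2,2) = exp(-r*dt) * [p*14.908157 + (1-p)*28.309174] = 21.384791; exercise = 21.917929; V(2,2) = max -> 21.917929
  V(1,0) = exp(-r*dt) * [p*0.000000 + (1-p)*7.298741] = 3.573320; exercise = 0.000000; V(1,0) = max -> 3.573320
  V(1,1) = exp(-r*dt) * [p*7.298741 + (1-p)*21.917929] = 14.414765; exercise = 14.908157; V(1,1) = max -> 14.908157
  V(0,0) = exp(-r*dt) * [p*3.573320 + (1-p)*14.908157] = 9.102442; exercise = 7.220000; V(0,0) = max -> 9.102442


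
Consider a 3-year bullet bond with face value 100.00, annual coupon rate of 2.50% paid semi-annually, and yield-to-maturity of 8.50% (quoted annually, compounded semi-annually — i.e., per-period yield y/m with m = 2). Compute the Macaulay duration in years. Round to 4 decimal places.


Answer: Macaulay duration = 2.8991 years

Derivation:
Coupon per period c = face * coupon_rate / m = 1.250000
Periods per year m = 2; per-period yield y/m = 0.042500
Number of cashflows N = 6
Cashflows (t years, CF_t, discount factor 1/(1+y/m)^(m*t), PV):
  t = 0.5000: CF_t = 1.250000, DF = 0.959233, PV = 1.199041
  t = 1.0000: CF_t = 1.250000, DF = 0.920127, PV = 1.150159
  t = 1.5000: CF_t = 1.250000, DF = 0.882616, PV = 1.103270
  t = 2.0000: CF_t = 1.250000, DF = 0.846634, PV = 1.058293
  t = 2.5000: CF_t = 1.250000, DF = 0.812119, PV = 1.015149
  t = 3.0000: CF_t = 101.250000, DF = 0.779011, PV = 78.874869
Price P = sum_t PV_t = 84.400780
Macaulay numerator sum_t t * PV_t:
  t * PV_t at t = 0.5000: 0.599520
  t * PV_t at t = 1.0000: 1.150159
  t * PV_t at t = 1.5000: 1.654905
  t * PV_t at t = 2.0000: 2.116585
  t * PV_t at t = 2.5000: 2.537872
  t * PV_t at t = 3.0000: 236.624606
Macaulay duration D = (sum_t t * PV_t) / P = 244.683648 / 84.400780 = 2.899069


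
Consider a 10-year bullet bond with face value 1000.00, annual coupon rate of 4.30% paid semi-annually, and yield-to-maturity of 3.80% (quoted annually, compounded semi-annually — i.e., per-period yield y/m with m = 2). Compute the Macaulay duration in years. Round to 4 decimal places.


Answer: Macaulay duration = 8.2743 years

Derivation:
Coupon per period c = face * coupon_rate / m = 21.500000
Periods per year m = 2; per-period yield y/m = 0.019000
Number of cashflows N = 20
Cashflows (t years, CF_t, discount factor 1/(1+y/m)^(m*t), PV):
  t = 0.5000: CF_t = 21.500000, DF = 0.981354, PV = 21.099117
  t = 1.0000: CF_t = 21.500000, DF = 0.963056, PV = 20.705708
  t = 1.5000: CF_t = 21.500000, DF = 0.945099, PV = 20.319635
  t = 2.0000: CF_t = 21.500000, DF = 0.927477, PV = 19.940761
  t = 2.5000: CF_t = 21.500000, DF = 0.910184, PV = 19.568951
  t = 3.0000: CF_t = 21.500000, DF = 0.893213, PV = 19.204073
  t = 3.5000: CF_t = 21.500000, DF = 0.876558, PV = 18.845999
  t = 4.0000: CF_t = 21.500000, DF = 0.860214, PV = 18.494602
  t = 4.5000: CF_t = 21.500000, DF = 0.844175, PV = 18.149757
  t = 5.0000: CF_t = 21.500000, DF = 0.828434, PV = 17.811341
  t = 5.5000: CF_t = 21.500000, DF = 0.812988, PV = 17.479236
  t = 6.0000: CF_t = 21.500000, DF = 0.797829, PV = 17.153322
  t = 6.5000: CF_t = 21.500000, DF = 0.782953, PV = 16.833486
  t = 7.0000: CF_t = 21.500000, DF = 0.768354, PV = 16.519614
  t = 7.5000: CF_t = 21.500000, DF = 0.754028, PV = 16.211593
  t = 8.0000: CF_t = 21.500000, DF = 0.739968, PV = 15.909316
  t = 8.5000: CF_t = 21.500000, DF = 0.726171, PV = 15.612675
  t = 9.0000: CF_t = 21.500000, DF = 0.712631, PV = 15.321566
  t = 9.5000: CF_t = 21.500000, DF = 0.699343, PV = 15.035884
  t = 10.0000: CF_t = 1021.500000, DF = 0.686304, PV = 701.059197
Price P = sum_t PV_t = 1041.275833
Macaulay numerator sum_t t * PV_t:
  t * PV_t at t = 0.5000: 10.549558
  t * PV_t at t = 1.0000: 20.705708
  t * PV_t at t = 1.5000: 30.479453
  t * PV_t at t = 2.0000: 39.881522
  t * PV_t at t = 2.5000: 48.922377
  t * PV_t at t = 3.0000: 57.612220
  t * PV_t at t = 3.5000: 65.960998
  t * PV_t at t = 4.0000: 73.978408
  t * PV_t at t = 4.5000: 81.673904
  t * PV_t at t = 5.0000: 89.056705
  t * PV_t at t = 5.5000: 96.135796
  t * PV_t at t = 6.0000: 102.919935
  t * PV_t at t = 6.5000: 109.417660
  t * PV_t at t = 7.0000: 115.637295
  t * PV_t at t = 7.5000: 121.586950
  t * PV_t at t = 8.0000: 127.274530
  t * PV_t at t = 8.5000: 132.707741
  t * PV_t at t = 9.0000: 137.894091
  t * PV_t at t = 9.5000: 142.840897
  t * PV_t at t = 10.0000: 7010.591966
Macaulay duration D = (sum_t t * PV_t) / P = 8615.827715 / 1041.275833 = 8.274299


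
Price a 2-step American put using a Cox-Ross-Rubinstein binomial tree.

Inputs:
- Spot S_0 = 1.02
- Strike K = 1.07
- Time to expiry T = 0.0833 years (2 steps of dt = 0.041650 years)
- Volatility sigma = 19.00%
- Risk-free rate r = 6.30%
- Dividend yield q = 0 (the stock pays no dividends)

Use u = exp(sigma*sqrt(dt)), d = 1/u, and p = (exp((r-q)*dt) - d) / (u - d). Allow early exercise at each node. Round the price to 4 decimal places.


dt = T/N = 0.041650
u = exp(sigma*sqrt(dt)) = 1.039537; d = 1/u = 0.961966
p = (exp((r-q)*dt) - d) / (u - d) = 0.524178
Discount per step: exp(-r*dt) = 0.997379
Stock lattice S(k, i) with i counting down-moves:
  k=0: S(0,0) = 1.0200
  k=1: S(1,0) = 1.0603; S(1,1) = 0.9812
  k=2: S(2,0) = 1.1023; S(2,1) = 1.0200; S(2,2) = 0.9439
Terminal payoffs V(N, i) = max(K - S_T, 0):
  V(2,0) = 0.000000; V(2,1) = 0.050000; V(2,2) = 0.126113
Backward induction: V(k, i) = exp(-r*dt) * [p * V(k+1, i) + (1-p) * V(k+1, i+1)]; then take max(V_cont, immediate exercise) for American.
  V(1,0) = exp(-r*dt) * [p*0.000000 + (1-p)*0.050000] = 0.023729; exercise = 0.009672; V(1,0) = max -> 0.023729
  V(1,1) = exp(-r*dt) * [p*0.050000 + (1-p)*0.126113] = 0.085990; exercise = 0.088794; V(1,1) = max -> 0.088794
  V(0,0) = exp(-r*dt) * [p*0.023729 + (1-p)*0.088794] = 0.054545; exercise = 0.050000; V(0,0) = max -> 0.054545

Answer: Price = V(0,0) = 0.0545


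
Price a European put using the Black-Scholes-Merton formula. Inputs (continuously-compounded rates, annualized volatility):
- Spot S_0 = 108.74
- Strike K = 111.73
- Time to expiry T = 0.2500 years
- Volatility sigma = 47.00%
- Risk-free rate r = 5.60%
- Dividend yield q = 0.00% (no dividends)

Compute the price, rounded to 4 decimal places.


Answer: Price = 10.9725

Derivation:
d1 = (ln(S/K) + (r - q + 0.5*sigma^2) * T) / (sigma * sqrt(T)) = 0.06164666
d2 = d1 - sigma * sqrt(T) = -0.17335334
exp(-rT) = 0.98609754; exp(-qT) = 1.00000000
P = K * exp(-rT) * N(-d2) - S_0 * exp(-qT) * N(-d1)
N(-d1) = 0.47542211; N(-d2) = 0.56881315
P = 111.7300 * 0.98609754 * 0.56881315 - 108.7400 * 1.00000000 * 0.47542211 = 10.9725


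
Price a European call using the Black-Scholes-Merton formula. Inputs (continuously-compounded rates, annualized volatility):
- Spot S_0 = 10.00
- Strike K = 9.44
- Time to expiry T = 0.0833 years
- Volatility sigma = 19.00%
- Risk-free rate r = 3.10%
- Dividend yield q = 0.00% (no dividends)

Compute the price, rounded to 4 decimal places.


Answer: Price = 0.6210

Derivation:
d1 = (ln(S/K) + (r - q + 0.5*sigma^2) * T) / (sigma * sqrt(T)) = 1.12541960
d2 = d1 - sigma * sqrt(T) = 1.07058230
exp(-rT) = 0.99742103; exp(-qT) = 1.00000000
C = S_0 * exp(-qT) * N(d1) - K * exp(-rT) * N(d2)
N(d1) = 0.86979437; N(d2) = 0.85782136
C = 10.0000 * 1.00000000 * 0.86979437 - 9.4400 * 0.99742103 * 0.85782136 = 0.6210
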